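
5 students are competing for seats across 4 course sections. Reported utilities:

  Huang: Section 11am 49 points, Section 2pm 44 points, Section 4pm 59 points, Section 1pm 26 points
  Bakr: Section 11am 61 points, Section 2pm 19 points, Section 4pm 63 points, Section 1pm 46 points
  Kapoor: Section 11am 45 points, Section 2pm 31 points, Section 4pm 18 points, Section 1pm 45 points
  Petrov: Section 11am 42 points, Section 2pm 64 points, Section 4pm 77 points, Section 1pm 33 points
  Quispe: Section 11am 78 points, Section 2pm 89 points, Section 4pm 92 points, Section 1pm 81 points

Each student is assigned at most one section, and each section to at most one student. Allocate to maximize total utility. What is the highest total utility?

Max total: 272 points

Optimal: Bakr→Section 11am (61 points), Quispe→Section 2pm (89 points), Petrov→Section 4pm (77 points), Kapoor→Section 1pm (45 points) — total 61+89+77+45 = 272 points.
Row-greedy (each student in turn takes its best remaining section) gives 229 points, worse by 43.
Swapping Quispe↔Kapoor (Quispe→Section 1pm 81 points, Kapoor→Section 2pm 31 points) loses 22.
Checked against all permutations: 272 points is optimal.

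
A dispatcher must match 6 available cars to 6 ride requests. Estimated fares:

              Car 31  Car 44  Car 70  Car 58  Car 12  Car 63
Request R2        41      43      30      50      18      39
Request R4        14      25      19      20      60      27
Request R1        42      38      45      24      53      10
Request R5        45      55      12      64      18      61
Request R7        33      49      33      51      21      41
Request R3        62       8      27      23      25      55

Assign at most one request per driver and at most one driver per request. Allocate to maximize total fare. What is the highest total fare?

Max total: $327

Treat this as an assignment problem: match each driver to one request.
Optimal: Car 31→Request R3 ($62), Car 44→Request R7 ($49), Car 70→Request R1 ($45), Car 58→Request R2 ($50), Car 12→Request R4 ($60), Car 63→Request R5 ($61) — total 62+49+45+50+60+61 = $327.
Max-entry greedy (repeatedly take the single best remaining cell) gives $319, worse by 8.
Next-best assignment: Car 31→Request R3, Car 44→Request R2, Car 70→Request R1, Car 58→Request R7, Car 12→Request R4, Car 63→Request R5 = $322.
Every other assignment is strictly worse.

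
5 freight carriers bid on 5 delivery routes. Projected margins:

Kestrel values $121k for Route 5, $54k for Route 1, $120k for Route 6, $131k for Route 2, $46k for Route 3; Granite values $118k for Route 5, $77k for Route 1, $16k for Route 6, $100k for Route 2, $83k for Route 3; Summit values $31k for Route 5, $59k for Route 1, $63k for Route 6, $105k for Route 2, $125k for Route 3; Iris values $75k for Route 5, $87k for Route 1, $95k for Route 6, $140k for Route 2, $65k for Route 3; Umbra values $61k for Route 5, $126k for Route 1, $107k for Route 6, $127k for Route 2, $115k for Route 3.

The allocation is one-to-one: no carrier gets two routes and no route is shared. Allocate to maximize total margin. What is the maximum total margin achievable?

Maximum total: $629k

This is a one-to-one assignment (maximum-weight bipartite matching).
Optimal: Kestrel→Route 6 ($120k), Granite→Route 5 ($118k), Summit→Route 3 ($125k), Iris→Route 2 ($140k), Umbra→Route 1 ($126k) — total 120+118+125+140+126 = $629k.
Max-entry greedy (repeatedly take the single best remaining cell) gives $528k, worse by 101.
Checked against all permutations: $629k is optimal.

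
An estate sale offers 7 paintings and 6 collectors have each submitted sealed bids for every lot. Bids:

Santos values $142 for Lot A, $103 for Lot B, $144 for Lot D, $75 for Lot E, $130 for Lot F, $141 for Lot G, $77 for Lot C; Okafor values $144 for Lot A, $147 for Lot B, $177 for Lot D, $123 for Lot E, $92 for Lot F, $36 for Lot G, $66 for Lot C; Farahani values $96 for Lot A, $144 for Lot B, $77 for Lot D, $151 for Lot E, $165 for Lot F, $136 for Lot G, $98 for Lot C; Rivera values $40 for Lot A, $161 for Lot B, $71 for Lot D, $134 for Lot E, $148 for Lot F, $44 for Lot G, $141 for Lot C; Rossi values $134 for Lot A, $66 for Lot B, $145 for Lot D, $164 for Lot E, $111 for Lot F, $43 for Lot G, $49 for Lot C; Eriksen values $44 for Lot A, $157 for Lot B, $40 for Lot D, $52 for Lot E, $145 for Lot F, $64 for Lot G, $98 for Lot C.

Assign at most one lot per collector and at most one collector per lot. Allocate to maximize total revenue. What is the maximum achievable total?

Optimal: Santos→Lot A ($142), Okafor→Lot D ($177), Farahani→Lot F ($165), Rivera→Lot C ($141), Rossi→Lot E ($164), Eriksen→Lot B ($157) — total 142+177+165+141+164+157 = $946.
Next-best assignment: Santos→Lot G, Okafor→Lot D, Farahani→Lot F, Rivera→Lot C, Rossi→Lot E, Eriksen→Lot B = $945.
Swapping Eriksen↔Rossi (Eriksen→Lot E $52, Rossi→Lot B $66) loses 203.

Max total: $946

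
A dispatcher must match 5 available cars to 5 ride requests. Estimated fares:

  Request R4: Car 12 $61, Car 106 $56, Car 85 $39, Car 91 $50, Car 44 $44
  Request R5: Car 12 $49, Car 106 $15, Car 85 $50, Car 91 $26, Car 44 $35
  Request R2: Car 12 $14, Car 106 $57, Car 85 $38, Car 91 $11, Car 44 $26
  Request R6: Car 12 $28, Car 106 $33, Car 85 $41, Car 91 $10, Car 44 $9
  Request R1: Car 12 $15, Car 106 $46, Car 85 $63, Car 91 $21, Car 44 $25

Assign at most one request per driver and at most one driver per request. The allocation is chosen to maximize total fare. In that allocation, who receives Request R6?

This is a one-to-one assignment (maximum-weight bipartite matching).
Optimal: Car 12→Request R6 ($28), Car 106→Request R2 ($57), Car 85→Request R1 ($63), Car 91→Request R4 ($50), Car 44→Request R5 ($35) — total 28+57+63+50+35 = $233.
Column-greedy (each request in turn goes to its best remaining driver) gives $203, worse by 30.
Next-best assignment: Car 12→Request R5, Car 106→Request R2, Car 85→Request R1, Car 91→Request R4, Car 44→Request R6 = $228.
Every other assignment is strictly worse.
Car 12's own top request is Request R4 ($61), but forcing Car 12→Request R4 and reassigning the rest optimally gives only $226 — worse by 7.

Car 12 receives Request R6.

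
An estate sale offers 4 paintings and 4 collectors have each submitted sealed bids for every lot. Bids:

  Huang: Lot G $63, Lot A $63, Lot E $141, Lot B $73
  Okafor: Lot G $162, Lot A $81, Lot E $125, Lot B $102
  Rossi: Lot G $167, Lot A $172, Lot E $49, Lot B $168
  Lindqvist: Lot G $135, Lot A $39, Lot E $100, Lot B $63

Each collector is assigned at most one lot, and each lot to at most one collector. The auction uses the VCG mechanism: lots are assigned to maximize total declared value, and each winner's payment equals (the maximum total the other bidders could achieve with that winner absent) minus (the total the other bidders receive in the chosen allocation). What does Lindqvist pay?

Efficient allocation: Huang→Lot E ($141), Okafor→Lot B ($102), Rossi→Lot A ($172), Lindqvist→Lot G ($135); total welfare W = $550.
Lindqvist receives Lot G at value $135, so the others get W − 135 = $415.
Without Lindqvist: best allocation of the remaining 3 bidders over all 4 lots is Huang→Lot E ($141), Okafor→Lot G ($162), Rossi→Lot A ($172), total $475.
VCG payment = (others' best without Lindqvist) − (others' welfare with Lindqvist) = 475 − 415 = $60.

Lindqvist pays $60.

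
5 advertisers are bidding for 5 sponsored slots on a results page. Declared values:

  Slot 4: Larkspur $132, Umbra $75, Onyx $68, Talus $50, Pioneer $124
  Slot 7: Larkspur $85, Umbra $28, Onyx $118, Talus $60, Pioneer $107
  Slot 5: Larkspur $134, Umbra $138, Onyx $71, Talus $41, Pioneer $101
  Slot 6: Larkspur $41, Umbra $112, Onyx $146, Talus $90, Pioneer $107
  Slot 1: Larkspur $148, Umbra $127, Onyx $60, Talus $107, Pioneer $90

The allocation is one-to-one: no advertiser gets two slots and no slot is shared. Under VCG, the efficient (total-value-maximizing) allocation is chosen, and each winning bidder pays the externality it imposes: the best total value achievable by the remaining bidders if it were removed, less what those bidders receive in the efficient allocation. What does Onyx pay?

Onyx pays $16.

Efficient allocation: Larkspur→Slot 4 ($132), Umbra→Slot 5 ($138), Onyx→Slot 6 ($146), Talus→Slot 1 ($107), Pioneer→Slot 7 ($107); total welfare W = $630.
Onyx receives Slot 6 at value $146, so the others get W − 146 = $484.
Without Onyx: best allocation of the remaining 4 bidders over all 5 slots is Larkspur→Slot 1 ($148), Umbra→Slot 5 ($138), Talus→Slot 6 ($90), Pioneer→Slot 4 ($124), total $500.
VCG payment = (others' best without Onyx) − (others' welfare with Onyx) = 500 − 484 = $16.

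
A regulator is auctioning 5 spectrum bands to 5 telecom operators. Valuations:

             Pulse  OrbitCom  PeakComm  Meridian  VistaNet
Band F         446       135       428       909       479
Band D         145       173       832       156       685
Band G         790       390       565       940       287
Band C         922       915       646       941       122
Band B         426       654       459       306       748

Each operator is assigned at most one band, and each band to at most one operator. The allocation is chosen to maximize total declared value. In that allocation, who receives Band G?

Pulse receives Band G.

Optimal: Pulse→Band G ($790M), OrbitCom→Band C ($915M), PeakComm→Band D ($832M), Meridian→Band F ($909M), VistaNet→Band B ($748M) — total 790+915+832+909+748 = $4194M.
Row-greedy (each operator in turn takes its best remaining band) gives $3827M, worse by 367.
Pulse's own top band is Band C ($922M), but forcing Pulse→Band C and reassigning the rest optimally gives only $3827M — worse by 367.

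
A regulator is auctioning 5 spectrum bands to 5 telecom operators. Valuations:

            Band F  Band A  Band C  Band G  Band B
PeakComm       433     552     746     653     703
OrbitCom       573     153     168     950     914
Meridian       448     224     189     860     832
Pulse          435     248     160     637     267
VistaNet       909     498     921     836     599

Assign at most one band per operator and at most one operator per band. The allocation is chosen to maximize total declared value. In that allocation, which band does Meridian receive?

Meridian receives Band B.

Optimal: PeakComm→Band A ($552M), OrbitCom→Band G ($950M), Meridian→Band B ($832M), Pulse→Band F ($435M), VistaNet→Band C ($921M) — total 552+950+832+435+921 = $3690M.
Row-greedy (each operator in turn takes its best remaining band) gives $3461M, worse by 229.
Swapping Pulse↔Meridian (Pulse→Band B $267M, Meridian→Band F $448M) loses 552.
Every other assignment is strictly worse.
Meridian's own top band is Band G ($860M), but forcing Meridian→Band G and reassigning the rest optimally gives only $3682M — worse by 8.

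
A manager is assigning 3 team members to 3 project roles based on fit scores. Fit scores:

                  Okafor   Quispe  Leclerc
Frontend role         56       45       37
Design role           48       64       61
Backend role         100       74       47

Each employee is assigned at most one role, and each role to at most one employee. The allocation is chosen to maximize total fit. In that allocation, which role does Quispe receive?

Optimal: Okafor→Backend role (100 pts), Quispe→Frontend role (45 pts), Leclerc→Design role (61 pts) — total 100+45+61 = 206 pts.
Max-entry greedy (repeatedly take the single best remaining cell) gives 201 pts, worse by 5.
Quispe's own top role is Backend role (74 pts), but forcing Quispe→Backend role and reassigning the rest optimally gives only 191 pts — worse by 15.

Quispe receives Frontend role.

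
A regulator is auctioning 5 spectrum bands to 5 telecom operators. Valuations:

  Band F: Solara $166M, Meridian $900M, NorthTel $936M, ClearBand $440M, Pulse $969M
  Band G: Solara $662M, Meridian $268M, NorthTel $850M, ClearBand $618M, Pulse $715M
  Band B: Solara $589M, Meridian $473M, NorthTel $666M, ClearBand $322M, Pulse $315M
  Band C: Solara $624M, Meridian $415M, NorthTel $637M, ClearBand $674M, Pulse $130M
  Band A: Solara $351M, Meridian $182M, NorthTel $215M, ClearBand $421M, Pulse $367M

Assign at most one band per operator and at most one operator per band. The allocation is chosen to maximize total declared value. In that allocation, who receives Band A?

This is the linear assignment problem.
Optimal: Solara→Band B ($589M), Meridian→Band F ($900M), NorthTel→Band G ($850M), ClearBand→Band C ($674M), Pulse→Band A ($367M) — total 589+900+850+674+367 = $3380M.
Column-greedy (each band in turn goes to its best remaining operator) gives $3264M, worse by 116.
Pulse's own top band is Band F ($969M), but forcing Pulse→Band F and reassigning the rest optimally gives only $3337M — worse by 43.

Pulse receives Band A.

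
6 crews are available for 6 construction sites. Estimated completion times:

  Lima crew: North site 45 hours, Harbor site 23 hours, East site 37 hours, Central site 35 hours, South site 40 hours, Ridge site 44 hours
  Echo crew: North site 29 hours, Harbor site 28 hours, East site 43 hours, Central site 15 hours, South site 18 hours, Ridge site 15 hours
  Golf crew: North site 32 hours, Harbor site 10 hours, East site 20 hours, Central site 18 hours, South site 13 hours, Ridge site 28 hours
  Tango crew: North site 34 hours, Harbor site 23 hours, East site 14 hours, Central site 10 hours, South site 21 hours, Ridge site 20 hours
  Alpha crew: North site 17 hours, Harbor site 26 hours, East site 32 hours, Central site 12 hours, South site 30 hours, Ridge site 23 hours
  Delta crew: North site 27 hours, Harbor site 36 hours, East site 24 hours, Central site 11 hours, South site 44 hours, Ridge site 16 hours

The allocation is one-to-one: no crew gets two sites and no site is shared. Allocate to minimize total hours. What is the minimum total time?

Optimal: Lima crew→Harbor site (23 hours), Echo crew→Ridge site (15 hours), Golf crew→South site (13 hours), Tango crew→East site (14 hours), Alpha crew→North site (17 hours), Delta crew→Central site (11 hours) — total 23+15+13+14+17+11 = 93 hours.
Row-greedy (each crew in turn takes its cheapest remaining site) gives 98 hours, worse by 5.
Next-best assignment: Lima crew→Harbor site, Echo crew→Central site, Golf crew→South site, Tango crew→East site, Alpha crew→North site, Delta crew→Ridge site = 98 hours.

Minimum total: 93 hours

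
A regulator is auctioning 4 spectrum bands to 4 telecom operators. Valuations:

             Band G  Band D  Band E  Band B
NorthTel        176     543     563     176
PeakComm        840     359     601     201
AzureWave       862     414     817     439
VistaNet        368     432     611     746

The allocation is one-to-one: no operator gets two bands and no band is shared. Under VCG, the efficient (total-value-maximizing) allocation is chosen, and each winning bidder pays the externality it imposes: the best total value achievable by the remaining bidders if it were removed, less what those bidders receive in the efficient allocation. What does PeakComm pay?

PeakComm pays $65M.

Efficient allocation: NorthTel→Band D ($543M), PeakComm→Band G ($840M), AzureWave→Band E ($817M), VistaNet→Band B ($746M); total welfare W = $2946M.
PeakComm receives Band G at value $840M, so the others get W − 840 = $2106M.
Without PeakComm: best allocation of the remaining 3 bidders over all 4 bands is NorthTel→Band E ($563M), AzureWave→Band G ($862M), VistaNet→Band B ($746M), total $2171M.
VCG payment = (others' best without PeakComm) − (others' welfare with PeakComm) = 2171 − 2106 = $65M.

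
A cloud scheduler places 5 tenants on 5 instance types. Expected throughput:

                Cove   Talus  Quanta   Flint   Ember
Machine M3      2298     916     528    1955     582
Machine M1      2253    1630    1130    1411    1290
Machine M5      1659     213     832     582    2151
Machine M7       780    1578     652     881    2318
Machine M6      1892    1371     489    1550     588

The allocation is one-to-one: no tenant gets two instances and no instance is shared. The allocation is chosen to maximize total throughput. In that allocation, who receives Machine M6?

Optimal: Cove→Machine M1 (2253 ops/s), Talus→Machine M6 (1371 ops/s), Quanta→Machine M5 (832 ops/s), Flint→Machine M3 (1955 ops/s), Ember→Machine M7 (2318 ops/s) — total 2253+1371+832+1955+2318 = 8729 ops/s.
Column-greedy (each instance in turn goes to its best remaining tenant) gives 7449 ops/s, worse by 1280.
Next-best assignment: Cove→Machine M3, Talus→Machine M7, Quanta→Machine M1, Flint→Machine M6, Ember→Machine M5 = 8707 ops/s.
Checked against all permutations: 8729 ops/s is optimal.
Talus's own top instance is Machine M1 (1630 ops/s), but forcing Talus→Machine M1 and reassigning the rest optimally gives only 8628 ops/s — worse by 101.

Talus receives Machine M6.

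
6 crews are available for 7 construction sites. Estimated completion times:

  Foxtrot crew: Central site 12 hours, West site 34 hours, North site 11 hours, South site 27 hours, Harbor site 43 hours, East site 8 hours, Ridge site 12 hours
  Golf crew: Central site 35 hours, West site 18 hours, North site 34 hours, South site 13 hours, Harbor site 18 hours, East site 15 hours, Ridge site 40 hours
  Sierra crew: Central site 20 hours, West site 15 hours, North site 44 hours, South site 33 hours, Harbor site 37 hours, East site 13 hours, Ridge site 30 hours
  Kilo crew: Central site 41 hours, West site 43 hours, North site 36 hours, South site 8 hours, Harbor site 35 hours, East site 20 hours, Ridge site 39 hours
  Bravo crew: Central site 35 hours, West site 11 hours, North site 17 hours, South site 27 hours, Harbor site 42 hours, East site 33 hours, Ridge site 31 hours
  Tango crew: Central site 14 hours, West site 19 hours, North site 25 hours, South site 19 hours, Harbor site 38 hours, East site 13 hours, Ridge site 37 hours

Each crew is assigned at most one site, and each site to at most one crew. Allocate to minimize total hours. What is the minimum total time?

Optimal: Foxtrot crew→North site (11 hours), Golf crew→Harbor site (18 hours), Sierra crew→East site (13 hours), Kilo crew→South site (8 hours), Bravo crew→West site (11 hours), Tango crew→Central site (14 hours) — total 11+18+13+8+11+14 = 75 hours.
Column-greedy (each site in turn goes to its cheapest remaining crew) gives 87 hours, worse by 12.
Swapping Kilo crew↔Bravo crew (Kilo crew→West site 43 hours, Bravo crew→South site 27 hours) adds 51.
No other one-to-one assignment undercuts 75 hours.

Minimum total: 75 hours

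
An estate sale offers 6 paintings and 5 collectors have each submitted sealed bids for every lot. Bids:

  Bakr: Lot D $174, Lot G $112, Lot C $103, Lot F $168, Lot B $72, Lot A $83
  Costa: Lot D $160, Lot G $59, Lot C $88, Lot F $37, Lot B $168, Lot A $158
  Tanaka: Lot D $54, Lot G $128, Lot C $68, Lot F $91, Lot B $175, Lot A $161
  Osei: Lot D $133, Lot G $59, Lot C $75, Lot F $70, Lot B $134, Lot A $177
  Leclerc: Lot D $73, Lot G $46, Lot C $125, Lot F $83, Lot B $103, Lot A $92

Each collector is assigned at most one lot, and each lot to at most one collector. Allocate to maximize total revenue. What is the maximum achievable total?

Maximum total: $805

This is the linear assignment problem.
Optimal: Bakr→Lot F ($168), Costa→Lot D ($160), Tanaka→Lot B ($175), Osei→Lot A ($177), Leclerc→Lot C ($125) — total 168+160+175+177+125 = $805.
Row-greedy (each collector in turn takes its best remaining lot) gives $661, worse by 144.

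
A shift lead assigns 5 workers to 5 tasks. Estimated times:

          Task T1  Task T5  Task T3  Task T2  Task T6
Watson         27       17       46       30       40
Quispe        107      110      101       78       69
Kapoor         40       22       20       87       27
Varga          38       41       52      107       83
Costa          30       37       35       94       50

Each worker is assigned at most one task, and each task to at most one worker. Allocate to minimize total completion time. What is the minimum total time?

Optimal: Watson→Task T2 (30 min), Quispe→Task T6 (69 min), Kapoor→Task T3 (20 min), Varga→Task T5 (41 min), Costa→Task T1 (30 min) — total 30+69+20+41+30 = 190 min.
Min-entry greedy (repeatedly take the single cheapest remaining cell) gives 243 min, worse by 53.
Next-best assignment: Watson→Task T2, Quispe→Task T6, Kapoor→Task T5, Varga→Task T1, Costa→Task T3 = 194 min.
Swapping Costa↔Watson (Costa→Task T2 94 min, Watson→Task T1 27 min) adds 61.

Min total: 190 min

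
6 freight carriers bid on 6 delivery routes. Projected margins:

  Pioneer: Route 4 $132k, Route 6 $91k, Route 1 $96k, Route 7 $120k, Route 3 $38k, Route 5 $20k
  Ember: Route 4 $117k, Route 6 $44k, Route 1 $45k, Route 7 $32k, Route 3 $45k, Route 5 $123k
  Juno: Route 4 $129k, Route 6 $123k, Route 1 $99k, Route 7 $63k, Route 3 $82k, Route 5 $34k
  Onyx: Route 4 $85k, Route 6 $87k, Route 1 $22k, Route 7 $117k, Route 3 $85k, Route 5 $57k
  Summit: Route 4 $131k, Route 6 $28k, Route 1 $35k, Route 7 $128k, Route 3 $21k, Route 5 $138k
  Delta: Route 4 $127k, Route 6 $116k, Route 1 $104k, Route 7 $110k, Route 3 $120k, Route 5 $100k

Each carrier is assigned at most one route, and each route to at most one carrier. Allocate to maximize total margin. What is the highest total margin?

Max total: $711k

Optimal: Pioneer→Route 1 ($96k), Ember→Route 4 ($117k), Juno→Route 6 ($123k), Onyx→Route 7 ($117k), Summit→Route 5 ($138k), Delta→Route 3 ($120k) — total 96+117+123+117+138+120 = $711k.
Column-greedy (each route in turn goes to its best remaining carrier) gives $695k, worse by 16.
Next-best assignment: Pioneer→Route 1, Ember→Route 5, Juno→Route 6, Onyx→Route 7, Summit→Route 4, Delta→Route 3 = $710k.
Swapping Onyx↔Summit (Onyx→Route 5 $57k, Summit→Route 7 $128k) loses 70.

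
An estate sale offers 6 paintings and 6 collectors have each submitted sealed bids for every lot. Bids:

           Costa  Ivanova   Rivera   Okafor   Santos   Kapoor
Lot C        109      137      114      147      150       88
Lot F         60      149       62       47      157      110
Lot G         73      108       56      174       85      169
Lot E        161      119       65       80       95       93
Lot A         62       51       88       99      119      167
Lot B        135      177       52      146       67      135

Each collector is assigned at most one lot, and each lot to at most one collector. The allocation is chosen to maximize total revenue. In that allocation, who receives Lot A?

Kapoor receives Lot A.

Optimal: Costa→Lot E ($161), Ivanova→Lot B ($177), Rivera→Lot C ($114), Okafor→Lot G ($174), Santos→Lot F ($157), Kapoor→Lot A ($167) — total 161+177+114+174+157+167 = $950.
Column-greedy (each lot in turn goes to its best remaining collector) gives $853, worse by 97.
Next-best assignment: Costa→Lot E, Ivanova→Lot B, Rivera→Lot A, Okafor→Lot C, Santos→Lot F, Kapoor→Lot G = $899.
Every other assignment is strictly worse.
Kapoor's own top lot is Lot G ($169), but forcing Kapoor→Lot G and reassigning the rest optimally gives only $899 — worse by 51.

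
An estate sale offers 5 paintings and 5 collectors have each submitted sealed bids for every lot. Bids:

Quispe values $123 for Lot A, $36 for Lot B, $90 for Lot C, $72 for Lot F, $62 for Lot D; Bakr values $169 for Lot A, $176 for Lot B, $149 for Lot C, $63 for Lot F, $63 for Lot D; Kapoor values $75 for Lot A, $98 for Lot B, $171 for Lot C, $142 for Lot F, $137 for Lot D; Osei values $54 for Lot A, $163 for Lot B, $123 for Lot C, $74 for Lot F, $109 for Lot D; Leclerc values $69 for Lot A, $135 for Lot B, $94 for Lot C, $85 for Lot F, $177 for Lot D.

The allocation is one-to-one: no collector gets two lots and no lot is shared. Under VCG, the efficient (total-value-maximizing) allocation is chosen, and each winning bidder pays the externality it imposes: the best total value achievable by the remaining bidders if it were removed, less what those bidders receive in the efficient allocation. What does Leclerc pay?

Leclerc pays $2.

Efficient allocation: Quispe→Lot A ($123), Bakr→Lot C ($149), Kapoor→Lot F ($142), Osei→Lot B ($163), Leclerc→Lot D ($177); total welfare W = $754.
Leclerc receives Lot D at value $177, so the others get W − 177 = $577.
Without Leclerc: best allocation of the remaining 4 bidders over all 5 lots is Quispe→Lot A ($123), Bakr→Lot B ($176), Kapoor→Lot C ($171), Osei→Lot D ($109), total $579.
VCG payment = (others' best without Leclerc) − (others' welfare with Leclerc) = 579 − 577 = $2.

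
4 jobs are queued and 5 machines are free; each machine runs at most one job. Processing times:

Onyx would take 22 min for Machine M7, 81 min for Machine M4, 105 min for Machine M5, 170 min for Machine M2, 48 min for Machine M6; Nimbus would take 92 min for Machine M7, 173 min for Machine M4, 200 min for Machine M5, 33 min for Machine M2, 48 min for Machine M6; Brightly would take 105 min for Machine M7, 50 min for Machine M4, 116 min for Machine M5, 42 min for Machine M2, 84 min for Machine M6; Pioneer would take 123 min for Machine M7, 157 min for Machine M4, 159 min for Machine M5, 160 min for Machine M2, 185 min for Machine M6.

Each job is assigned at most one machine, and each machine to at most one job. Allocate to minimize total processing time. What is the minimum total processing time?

Min total: 254 min

Optimal: Onyx→Machine M6 (48 min), Nimbus→Machine M2 (33 min), Brightly→Machine M4 (50 min), Pioneer→Machine M7 (123 min) — total 48+33+50+123 = 254 min.
Column-greedy (each machine in turn goes to its cheapest remaining job) gives 264 min, worse by 10.
Next-best assignment: Onyx→Machine M7, Nimbus→Machine M2, Brightly→Machine M4, Pioneer→Machine M5 = 264 min.
Every other assignment is strictly worse.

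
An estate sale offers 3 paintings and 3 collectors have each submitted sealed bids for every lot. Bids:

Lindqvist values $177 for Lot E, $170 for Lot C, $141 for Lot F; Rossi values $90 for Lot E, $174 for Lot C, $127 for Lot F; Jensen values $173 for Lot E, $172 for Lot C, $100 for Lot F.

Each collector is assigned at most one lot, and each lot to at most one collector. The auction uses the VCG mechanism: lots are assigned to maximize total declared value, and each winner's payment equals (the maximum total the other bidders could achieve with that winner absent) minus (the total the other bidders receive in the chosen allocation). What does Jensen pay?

Efficient allocation: Lindqvist→Lot F ($141), Rossi→Lot C ($174), Jensen→Lot E ($173); total welfare W = $488.
Jensen receives Lot E at value $173, so the others get W − 173 = $315.
Without Jensen: best allocation of the remaining 2 bidders over all 3 lots is Lindqvist→Lot E ($177), Rossi→Lot C ($174), total $351.
VCG payment = (others' best without Jensen) − (others' welfare with Jensen) = 351 − 315 = $36.

Jensen pays $36.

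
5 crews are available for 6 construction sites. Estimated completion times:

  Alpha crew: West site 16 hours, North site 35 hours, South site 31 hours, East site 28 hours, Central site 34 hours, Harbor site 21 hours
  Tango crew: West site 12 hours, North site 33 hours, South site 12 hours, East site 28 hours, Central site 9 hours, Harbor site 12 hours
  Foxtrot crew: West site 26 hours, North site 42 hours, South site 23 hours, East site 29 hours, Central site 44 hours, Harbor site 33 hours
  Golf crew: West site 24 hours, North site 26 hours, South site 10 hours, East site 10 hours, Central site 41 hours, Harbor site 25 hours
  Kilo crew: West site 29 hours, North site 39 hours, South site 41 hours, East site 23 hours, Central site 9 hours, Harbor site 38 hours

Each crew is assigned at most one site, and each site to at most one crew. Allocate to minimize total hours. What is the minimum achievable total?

Min total: 70 hours

Optimal: Alpha crew→West site (16 hours), Tango crew→Harbor site (12 hours), Foxtrot crew→South site (23 hours), Golf crew→East site (10 hours), Kilo crew→Central site (9 hours) — total 16+12+23+10+9 = 70 hours.
Row-greedy (each crew in turn takes its cheapest remaining site) gives 96 hours, worse by 26.
Every other assignment is strictly worse.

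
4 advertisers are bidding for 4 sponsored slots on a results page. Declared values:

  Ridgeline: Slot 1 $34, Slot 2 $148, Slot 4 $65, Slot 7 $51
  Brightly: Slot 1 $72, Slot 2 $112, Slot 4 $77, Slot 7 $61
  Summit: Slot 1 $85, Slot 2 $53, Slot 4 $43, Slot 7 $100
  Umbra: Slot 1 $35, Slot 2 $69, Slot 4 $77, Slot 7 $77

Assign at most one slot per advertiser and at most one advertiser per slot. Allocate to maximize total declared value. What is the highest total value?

Max total: $397

This is a one-to-one assignment (maximum-weight bipartite matching).
Optimal: Ridgeline→Slot 2 ($148), Brightly→Slot 1 ($72), Summit→Slot 7 ($100), Umbra→Slot 4 ($77) — total 148+72+100+77 = $397.
Max-entry greedy (repeatedly take the single best remaining cell) gives $360, worse by 37.
Every other assignment is strictly worse.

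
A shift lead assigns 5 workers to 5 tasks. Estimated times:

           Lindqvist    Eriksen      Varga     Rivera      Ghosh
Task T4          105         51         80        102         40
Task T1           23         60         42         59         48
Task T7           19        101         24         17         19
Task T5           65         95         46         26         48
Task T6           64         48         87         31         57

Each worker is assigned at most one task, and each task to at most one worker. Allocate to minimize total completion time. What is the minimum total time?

Optimal: Lindqvist→Task T1 (23 min), Eriksen→Task T6 (48 min), Varga→Task T7 (24 min), Rivera→Task T5 (26 min), Ghosh→Task T4 (40 min) — total 23+48+24+26+40 = 161 min.
Row-greedy (each worker in turn takes its cheapest remaining task) gives 175 min, worse by 14.
Next-best assignment: Lindqvist→Task T1, Eriksen→Task T4, Varga→Task T5, Rivera→Task T6, Ghosh→Task T7 = 170 min.

Min total: 161 min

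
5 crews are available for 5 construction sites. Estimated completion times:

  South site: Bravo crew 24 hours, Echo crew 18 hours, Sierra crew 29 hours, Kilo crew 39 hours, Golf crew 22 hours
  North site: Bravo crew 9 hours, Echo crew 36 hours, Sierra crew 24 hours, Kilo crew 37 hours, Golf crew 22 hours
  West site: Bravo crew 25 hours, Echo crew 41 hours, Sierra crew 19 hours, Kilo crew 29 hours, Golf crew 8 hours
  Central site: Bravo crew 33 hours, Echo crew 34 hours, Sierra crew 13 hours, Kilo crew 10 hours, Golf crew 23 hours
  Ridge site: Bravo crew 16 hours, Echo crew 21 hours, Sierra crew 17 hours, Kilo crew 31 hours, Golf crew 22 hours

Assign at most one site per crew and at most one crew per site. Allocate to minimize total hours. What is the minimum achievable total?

This is a one-to-one assignment (minimum-cost bipartite matching).
Optimal: Bravo crew→North site (9 hours), Echo crew→South site (18 hours), Sierra crew→Ridge site (17 hours), Kilo crew→Central site (10 hours), Golf crew→West site (8 hours) — total 9+18+17+10+8 = 62 hours.
Row-greedy (each crew in turn takes its cheapest remaining site) gives 91 hours, worse by 29.
No other one-to-one assignment undercuts 62 hours.

Minimum total: 62 hours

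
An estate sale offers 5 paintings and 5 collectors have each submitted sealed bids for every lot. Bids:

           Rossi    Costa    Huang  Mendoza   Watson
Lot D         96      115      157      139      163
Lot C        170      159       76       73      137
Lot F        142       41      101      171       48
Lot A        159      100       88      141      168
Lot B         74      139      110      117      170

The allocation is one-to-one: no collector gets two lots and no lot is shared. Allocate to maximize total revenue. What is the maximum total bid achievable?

Max total: $816

This is the linear assignment problem.
Optimal: Rossi→Lot A ($159), Costa→Lot C ($159), Huang→Lot D ($157), Mendoza→Lot F ($171), Watson→Lot B ($170) — total 159+159+157+171+170 = $816.
Row-greedy (each collector in turn takes its best remaining lot) gives $805, worse by 11.
Swapping Watson↔Rossi (Watson→Lot A $168, Rossi→Lot B $74) loses 87.
Every other assignment is strictly worse.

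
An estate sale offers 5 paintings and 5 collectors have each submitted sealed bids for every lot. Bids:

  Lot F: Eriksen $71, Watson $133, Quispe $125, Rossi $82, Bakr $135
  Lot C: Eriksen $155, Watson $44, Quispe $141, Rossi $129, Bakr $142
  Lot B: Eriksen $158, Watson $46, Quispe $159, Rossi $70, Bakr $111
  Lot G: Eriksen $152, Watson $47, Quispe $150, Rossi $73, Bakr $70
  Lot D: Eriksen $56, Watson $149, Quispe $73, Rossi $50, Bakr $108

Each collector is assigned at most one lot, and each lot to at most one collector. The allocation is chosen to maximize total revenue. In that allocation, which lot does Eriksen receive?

This is the linear assignment problem.
Optimal: Eriksen→Lot G ($152), Watson→Lot D ($149), Quispe→Lot B ($159), Rossi→Lot C ($129), Bakr→Lot F ($135) — total 152+149+159+129+135 = $724.
Max-entry greedy (repeatedly take the single best remaining cell) gives $671, worse by 53.
Eriksen's own top lot is Lot B ($158), but forcing Eriksen→Lot B and reassigning the rest optimally gives only $721 — worse by 3.

Eriksen receives Lot G.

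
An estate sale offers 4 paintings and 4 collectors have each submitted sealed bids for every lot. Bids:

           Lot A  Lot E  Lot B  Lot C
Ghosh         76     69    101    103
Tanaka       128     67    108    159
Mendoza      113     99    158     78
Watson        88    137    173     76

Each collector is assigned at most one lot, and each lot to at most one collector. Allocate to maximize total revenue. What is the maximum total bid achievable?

Optimal: Ghosh→Lot A ($76), Tanaka→Lot C ($159), Mendoza→Lot B ($158), Watson→Lot E ($137) — total 76+159+158+137 = $530.
Row-greedy (each collector in turn takes its best remaining lot) gives $526, worse by 4.
Next-best assignment: Ghosh→Lot C, Tanaka→Lot A, Mendoza→Lot B, Watson→Lot E = $526.
Checked against all permutations: $530 is optimal.

Max total: $530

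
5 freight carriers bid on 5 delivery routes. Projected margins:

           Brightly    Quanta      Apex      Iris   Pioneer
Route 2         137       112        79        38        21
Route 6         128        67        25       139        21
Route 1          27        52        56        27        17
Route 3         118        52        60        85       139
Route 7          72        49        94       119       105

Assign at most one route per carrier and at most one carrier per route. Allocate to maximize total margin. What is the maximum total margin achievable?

Maximum total: $561k

Optimal: Brightly→Route 2 ($137k), Quanta→Route 1 ($52k), Apex→Route 7 ($94k), Iris→Route 6 ($139k), Pioneer→Route 3 ($139k) — total 137+52+94+139+139 = $561k.
Column-greedy (each route in turn goes to its best remaining carrier) gives $520k, worse by 41.
Swapping Brightly↔Iris (Brightly→Route 6 $128k, Iris→Route 2 $38k) loses 110.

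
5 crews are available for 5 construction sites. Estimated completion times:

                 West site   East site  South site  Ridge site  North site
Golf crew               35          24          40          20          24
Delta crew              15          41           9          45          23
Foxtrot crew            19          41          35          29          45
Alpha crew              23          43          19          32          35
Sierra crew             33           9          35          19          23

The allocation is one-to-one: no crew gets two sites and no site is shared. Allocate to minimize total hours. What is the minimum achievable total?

Optimal: Golf crew→Ridge site (20 hours), Delta crew→North site (23 hours), Foxtrot crew→West site (19 hours), Alpha crew→South site (19 hours), Sierra crew→East site (9 hours) — total 20+23+19+19+9 = 90 hours.
Column-greedy (each site in turn goes to its cheapest remaining crew) gives 108 hours, worse by 18.
Checked against all permutations: 90 hours is optimal.

Min total: 90 hours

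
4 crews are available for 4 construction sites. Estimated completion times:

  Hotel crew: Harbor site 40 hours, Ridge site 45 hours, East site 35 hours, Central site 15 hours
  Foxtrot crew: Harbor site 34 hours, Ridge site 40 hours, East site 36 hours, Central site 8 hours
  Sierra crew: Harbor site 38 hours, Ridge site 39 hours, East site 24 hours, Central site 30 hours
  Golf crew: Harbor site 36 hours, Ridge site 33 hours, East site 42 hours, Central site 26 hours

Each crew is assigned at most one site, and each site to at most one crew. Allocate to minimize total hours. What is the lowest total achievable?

Minimum total: 105 hours

This is a one-to-one assignment (minimum-cost bipartite matching).
Optimal: Hotel crew→Harbor site (40 hours), Foxtrot crew→Central site (8 hours), Sierra crew→East site (24 hours), Golf crew→Ridge site (33 hours) — total 40+8+24+33 = 105 hours.
Row-greedy (each crew in turn takes its cheapest remaining site) gives 106 hours, worse by 1.
Next-best assignment: Hotel crew→Central site, Foxtrot crew→Harbor site, Sierra crew→East site, Golf crew→Ridge site = 106 hours.
Checked against all permutations: 105 hours is optimal.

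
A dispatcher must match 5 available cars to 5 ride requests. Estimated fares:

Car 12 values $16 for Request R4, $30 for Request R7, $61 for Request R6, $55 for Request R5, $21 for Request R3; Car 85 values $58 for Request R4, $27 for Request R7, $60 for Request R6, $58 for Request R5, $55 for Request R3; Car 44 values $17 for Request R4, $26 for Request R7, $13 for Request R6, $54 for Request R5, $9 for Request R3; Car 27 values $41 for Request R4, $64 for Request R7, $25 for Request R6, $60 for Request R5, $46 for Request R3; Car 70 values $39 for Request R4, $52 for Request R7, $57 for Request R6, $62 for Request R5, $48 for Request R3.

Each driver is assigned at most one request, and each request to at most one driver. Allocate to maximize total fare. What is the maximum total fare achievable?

Optimal: Car 12→Request R6 ($61), Car 85→Request R4 ($58), Car 44→Request R5 ($54), Car 27→Request R7 ($64), Car 70→Request R3 ($48) — total 61+58+54+64+48 = $285.
Column-greedy (each request in turn goes to its best remaining driver) gives $254, worse by 31.
Swapping Car 44↔Car 27 (Car 44→Request R7 $26, Car 27→Request R5 $60) loses 32.
No other one-to-one assignment exceeds $285.

Maximum total: $285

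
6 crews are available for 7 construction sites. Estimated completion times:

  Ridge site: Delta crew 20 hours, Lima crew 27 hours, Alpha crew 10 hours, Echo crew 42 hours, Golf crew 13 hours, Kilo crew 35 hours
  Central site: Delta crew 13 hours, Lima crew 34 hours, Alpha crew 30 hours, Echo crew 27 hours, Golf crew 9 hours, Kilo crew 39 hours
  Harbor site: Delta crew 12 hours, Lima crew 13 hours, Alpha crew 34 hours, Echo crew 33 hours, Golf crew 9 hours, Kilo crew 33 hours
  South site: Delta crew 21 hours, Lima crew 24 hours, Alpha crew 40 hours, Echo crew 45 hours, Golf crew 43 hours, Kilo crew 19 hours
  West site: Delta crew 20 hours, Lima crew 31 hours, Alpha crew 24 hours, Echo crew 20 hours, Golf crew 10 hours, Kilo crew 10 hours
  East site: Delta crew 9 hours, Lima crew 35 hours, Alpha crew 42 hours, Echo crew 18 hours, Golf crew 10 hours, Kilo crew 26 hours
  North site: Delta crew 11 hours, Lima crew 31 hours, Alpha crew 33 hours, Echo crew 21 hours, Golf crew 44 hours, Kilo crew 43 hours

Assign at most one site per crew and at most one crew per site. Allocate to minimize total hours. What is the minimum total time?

This is a one-to-one assignment (minimum-cost bipartite matching).
Optimal: Delta crew→North site (11 hours), Lima crew→Harbor site (13 hours), Alpha crew→Ridge site (10 hours), Echo crew→East site (18 hours), Golf crew→Central site (9 hours), Kilo crew→West site (10 hours) — total 11+13+10+18+9+10 = 71 hours.
Row-greedy (each crew in turn takes its cheapest remaining site) gives 80 hours, worse by 9.

Min total: 71 hours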